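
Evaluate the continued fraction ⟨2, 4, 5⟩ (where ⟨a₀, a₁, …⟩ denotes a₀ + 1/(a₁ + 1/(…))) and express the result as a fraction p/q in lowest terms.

47/21

Starting at the tail and folding back:
Start with 5.
4 + 1/(5/1) = 4 + 1/5 = 21/5
2 + 1/(21/5) = 2 + 5/21 = 47/21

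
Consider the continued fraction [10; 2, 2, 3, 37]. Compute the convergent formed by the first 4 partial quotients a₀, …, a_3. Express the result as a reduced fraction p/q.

Start with 3.
2 + 1/(3/1) = 2 + 1/3 = 7/3
2 + 1/(7/3) = 2 + 3/7 = 17/7
10 + 1/(17/7) = 10 + 7/17 = 177/17

177/17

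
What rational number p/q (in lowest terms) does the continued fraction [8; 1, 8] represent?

Build up convergents one term at a time:
a_0 = 8: 8/1
a_1 = 1: 9/1
a_2 = 8: 80/9

80/9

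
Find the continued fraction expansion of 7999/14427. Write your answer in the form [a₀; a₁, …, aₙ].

[0; 1, 1, 4, 10, 1, 10, 13]

⌊7999/14427⌋ = 0, remainder 7999
⌊14427/7999⌋ = 1, remainder 6428
⌊7999/6428⌋ = 1, remainder 1571
⌊6428/1571⌋ = 4, remainder 144
⌊1571/144⌋ = 10, remainder 131
⌊144/131⌋ = 1, remainder 13
⌊131/13⌋ = 10, remainder 1
⌊13/1⌋ = 13, remainder 0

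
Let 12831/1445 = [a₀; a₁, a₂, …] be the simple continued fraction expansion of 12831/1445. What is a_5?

1

12831 ÷ 1445 → quotient 8, remainder 1271
1445 ÷ 1271 → quotient 1, remainder 174
1271 ÷ 174 → quotient 7, remainder 53
174 ÷ 53 → quotient 3, remainder 15
53 ÷ 15 → quotient 3, remainder 8
15 ÷ 8 → quotient 1, remainder 7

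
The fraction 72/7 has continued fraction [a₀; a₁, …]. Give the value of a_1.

3

Apply division with remainder until the remainder is 0:
72 = 10·7 + 2, so a_0 = 10
7 = 3·2 + 1, so a_1 = 3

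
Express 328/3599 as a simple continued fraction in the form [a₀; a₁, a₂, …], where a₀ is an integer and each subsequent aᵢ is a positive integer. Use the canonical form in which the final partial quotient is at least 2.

[0; 10, 1, 35, 2, 4]

328 = 0·3599 + 328, so a_0 = 0
3599 = 10·328 + 319, so a_1 = 10
328 = 1·319 + 9, so a_2 = 1
319 = 35·9 + 4, so a_3 = 35
9 = 2·4 + 1, so a_4 = 2
4 = 4·1 + 0, so a_5 = 4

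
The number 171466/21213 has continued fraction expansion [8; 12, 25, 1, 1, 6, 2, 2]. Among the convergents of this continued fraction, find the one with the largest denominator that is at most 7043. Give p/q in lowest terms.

a_0 = 8: 8/1  (≤ bound)
a_1 = 12: 97/12  (≤ bound)
a_2 = 25: 2433/301  (≤ bound)
a_3 = 1: 2530/313  (≤ bound)
a_4 = 1: 4963/614  (≤ bound)
a_5 = 6: 32308/3997  (≤ bound)
a_6 = 2: 69579/8608  (> 7043, stop)

32308/3997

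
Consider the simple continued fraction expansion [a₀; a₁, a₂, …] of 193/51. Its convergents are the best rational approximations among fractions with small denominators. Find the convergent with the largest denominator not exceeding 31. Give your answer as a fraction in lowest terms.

List convergents until the denominator exceeds the bound:
a_0 = 3: 3/1  (≤ bound)
a_1 = 1: 4/1  (≤ bound)
a_2 = 3: 15/4  (≤ bound)
a_3 = 1: 19/5  (≤ bound)
a_4 = 1: 34/9  (≤ bound)
a_5 = 1: 53/14  (≤ bound)
a_6 = 3: 193/51  (> 31, stop)

53/14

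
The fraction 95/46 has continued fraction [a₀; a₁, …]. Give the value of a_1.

Apply division with remainder until the remainder is 0:
95 ÷ 46 → quotient 2, remainder 3
46 ÷ 3 → quotient 15, remainder 1

15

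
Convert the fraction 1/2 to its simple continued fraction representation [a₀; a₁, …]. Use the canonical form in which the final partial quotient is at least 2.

1 = 0·2 + 1, so a_0 = 0
2 = 2·1 + 0, so a_1 = 2

[0; 2]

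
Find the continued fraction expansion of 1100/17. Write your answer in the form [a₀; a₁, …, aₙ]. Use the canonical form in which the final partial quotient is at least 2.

Run the Euclidean algorithm, recording each quotient:
1100 = 64·17 + 12, so a_0 = 64
17 = 1·12 + 5, so a_1 = 1
12 = 2·5 + 2, so a_2 = 2
5 = 2·2 + 1, so a_3 = 2
2 = 2·1 + 0, so a_4 = 2

[64; 1, 2, 2, 2]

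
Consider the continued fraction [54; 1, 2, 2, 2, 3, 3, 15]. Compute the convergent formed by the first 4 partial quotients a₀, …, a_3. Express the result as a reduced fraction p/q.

383/7

Compute successive convergents:
a_0 = 54: 54/1
a_1 = 1: 55/1
a_2 = 2: 164/3
a_3 = 2: 383/7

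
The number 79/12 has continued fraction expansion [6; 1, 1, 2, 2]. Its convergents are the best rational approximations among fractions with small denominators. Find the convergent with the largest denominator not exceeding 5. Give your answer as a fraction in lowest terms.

a_0 = 6: 6/1  (≤ bound)
a_1 = 1: 7/1  (≤ bound)
a_2 = 1: 13/2  (≤ bound)
a_3 = 2: 33/5  (≤ bound)
a_4 = 2: 79/12  (> 5, stop)

33/5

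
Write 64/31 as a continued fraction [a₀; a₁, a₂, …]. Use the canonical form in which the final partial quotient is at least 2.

[2; 15, 2]

Apply division with remainder until the remainder is 0:
64 = 2·31 + 2, so a_0 = 2
31 = 15·2 + 1, so a_1 = 15
2 = 2·1 + 0, so a_2 = 2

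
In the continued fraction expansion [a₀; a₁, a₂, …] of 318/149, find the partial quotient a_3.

Apply division with remainder until the remainder is 0:
318 = 2·149 + 20, so a_0 = 2
149 = 7·20 + 9, so a_1 = 7
20 = 2·9 + 2, so a_2 = 2
9 = 4·2 + 1, so a_3 = 4

4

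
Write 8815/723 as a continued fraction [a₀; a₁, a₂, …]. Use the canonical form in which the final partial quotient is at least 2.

Run the Euclidean algorithm, recording each quotient:
⌊8815/723⌋ = 12, remainder 139
⌊723/139⌋ = 5, remainder 28
⌊139/28⌋ = 4, remainder 27
⌊28/27⌋ = 1, remainder 1
⌊27/1⌋ = 27, remainder 0

[12; 5, 4, 1, 27]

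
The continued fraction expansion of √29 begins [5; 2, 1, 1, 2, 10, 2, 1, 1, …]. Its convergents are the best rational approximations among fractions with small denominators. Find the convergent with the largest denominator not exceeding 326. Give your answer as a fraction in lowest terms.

a_0 = 5: 5/1  (≤ bound)
a_1 = 2: 11/2  (≤ bound)
a_2 = 1: 16/3  (≤ bound)
a_3 = 1: 27/5  (≤ bound)
a_4 = 2: 70/13  (≤ bound)
a_5 = 10: 727/135  (≤ bound)
a_6 = 2: 1524/283  (≤ bound)
a_7 = 1: 2251/418  (> 326, stop)

1524/283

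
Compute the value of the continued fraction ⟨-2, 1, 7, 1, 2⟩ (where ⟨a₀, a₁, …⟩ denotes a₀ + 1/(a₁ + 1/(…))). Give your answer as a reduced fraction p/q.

a_0 = -2: -2/1
a_1 = 1: -1/1
a_2 = 7: -9/8
a_3 = 1: -10/9
a_4 = 2: -29/26

-29/26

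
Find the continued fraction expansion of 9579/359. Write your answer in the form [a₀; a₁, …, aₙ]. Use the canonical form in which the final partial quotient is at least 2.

[26; 1, 2, 6, 1, 2, 2, 2]

Repeatedly divide and take the remainder:
9579 ÷ 359 → quotient 26, remainder 245
359 ÷ 245 → quotient 1, remainder 114
245 ÷ 114 → quotient 2, remainder 17
114 ÷ 17 → quotient 6, remainder 12
17 ÷ 12 → quotient 1, remainder 5
12 ÷ 5 → quotient 2, remainder 2
5 ÷ 2 → quotient 2, remainder 1
2 ÷ 1 → quotient 2, remainder 0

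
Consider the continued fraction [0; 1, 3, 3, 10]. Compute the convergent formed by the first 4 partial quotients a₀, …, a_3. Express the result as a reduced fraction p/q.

10/13

Start with 3.
3 + 1/(3/1) = 3 + 1/3 = 10/3
1 + 1/(10/3) = 1 + 3/10 = 13/10
0 + 1/(13/10) = 0 + 10/13 = 10/13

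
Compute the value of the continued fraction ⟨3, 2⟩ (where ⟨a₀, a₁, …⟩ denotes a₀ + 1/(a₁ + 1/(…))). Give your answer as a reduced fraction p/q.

a_0 = 3: 3/1
a_1 = 2: 7/2

7/2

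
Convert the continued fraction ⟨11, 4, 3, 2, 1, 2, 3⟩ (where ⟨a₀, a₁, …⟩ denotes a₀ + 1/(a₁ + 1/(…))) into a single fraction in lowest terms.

Use the convergent recurrence hₖ = aₖ·hₖ₋₁ + hₖ₋₂ (and likewise for the denominators kₖ):
a_0 = 11: 11/1
a_1 = 4: 45/4
a_2 = 3: 146/13
a_3 = 2: 337/30
a_4 = 1: 483/43
a_5 = 2: 1303/116
a_6 = 3: 4392/391

4392/391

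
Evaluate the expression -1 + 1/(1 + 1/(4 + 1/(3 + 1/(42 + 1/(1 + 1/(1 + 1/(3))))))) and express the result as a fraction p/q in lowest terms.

Build up convergents one term at a time:
a_0 = -1: -1/1
a_1 = 1: 0/1
a_2 = 4: -1/5
a_3 = 3: -3/16
a_4 = 42: -127/677
a_5 = 1: -130/693
a_6 = 1: -257/1370
a_7 = 3: -901/4803

-901/4803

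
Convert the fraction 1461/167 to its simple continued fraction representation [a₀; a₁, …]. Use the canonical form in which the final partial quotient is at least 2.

1461 ÷ 167 → quotient 8, remainder 125
167 ÷ 125 → quotient 1, remainder 42
125 ÷ 42 → quotient 2, remainder 41
42 ÷ 41 → quotient 1, remainder 1
41 ÷ 1 → quotient 41, remainder 0

[8; 1, 2, 1, 41]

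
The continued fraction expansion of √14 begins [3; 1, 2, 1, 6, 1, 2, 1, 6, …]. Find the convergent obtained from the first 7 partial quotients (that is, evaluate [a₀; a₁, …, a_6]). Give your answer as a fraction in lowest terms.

333/89

Start with 2.
1 + 1/(2/1) = 1 + 1/2 = 3/2
6 + 1/(3/2) = 6 + 2/3 = 20/3
1 + 1/(20/3) = 1 + 3/20 = 23/20
2 + 1/(23/20) = 2 + 20/23 = 66/23
1 + 1/(66/23) = 1 + 23/66 = 89/66
3 + 1/(89/66) = 3 + 66/89 = 333/89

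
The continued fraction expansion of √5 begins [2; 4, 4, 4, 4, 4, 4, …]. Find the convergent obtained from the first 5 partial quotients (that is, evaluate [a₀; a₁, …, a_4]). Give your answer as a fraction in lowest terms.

Start with 4.
4 + 1/(4/1) = 4 + 1/4 = 17/4
4 + 1/(17/4) = 4 + 4/17 = 72/17
4 + 1/(72/17) = 4 + 17/72 = 305/72
2 + 1/(305/72) = 2 + 72/305 = 682/305

682/305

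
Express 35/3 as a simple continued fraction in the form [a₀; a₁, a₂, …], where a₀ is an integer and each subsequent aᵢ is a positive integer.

35 = 11·3 + 2, so a_0 = 11
3 = 1·2 + 1, so a_1 = 1
2 = 2·1 + 0, so a_2 = 2

[11; 1, 2]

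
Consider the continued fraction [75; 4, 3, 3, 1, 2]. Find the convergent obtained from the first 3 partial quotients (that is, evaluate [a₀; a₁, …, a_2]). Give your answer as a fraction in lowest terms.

978/13

Use the convergent recurrence hₖ = aₖ·hₖ₋₁ + hₖ₋₂ (and likewise for the denominators kₖ):
a_0 = 75: 75/1
a_1 = 4: 301/4
a_2 = 3: 978/13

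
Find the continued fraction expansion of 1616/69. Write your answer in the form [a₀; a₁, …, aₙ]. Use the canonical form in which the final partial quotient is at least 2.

[23; 2, 2, 1, 1, 1, 3]

Repeatedly divide and take the remainder:
⌊1616/69⌋ = 23, remainder 29
⌊69/29⌋ = 2, remainder 11
⌊29/11⌋ = 2, remainder 7
⌊11/7⌋ = 1, remainder 4
⌊7/4⌋ = 1, remainder 3
⌊4/3⌋ = 1, remainder 1
⌊3/1⌋ = 3, remainder 0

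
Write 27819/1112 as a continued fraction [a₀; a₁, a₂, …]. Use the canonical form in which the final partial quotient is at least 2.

27819 = 25·1112 + 19, so a_0 = 25
1112 = 58·19 + 10, so a_1 = 58
19 = 1·10 + 9, so a_2 = 1
10 = 1·9 + 1, so a_3 = 1
9 = 9·1 + 0, so a_4 = 9

[25; 58, 1, 1, 9]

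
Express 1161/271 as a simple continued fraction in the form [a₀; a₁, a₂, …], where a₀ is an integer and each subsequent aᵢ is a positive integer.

[4; 3, 1, 1, 12, 3]

Apply division with remainder until the remainder is 0:
⌊1161/271⌋ = 4, remainder 77
⌊271/77⌋ = 3, remainder 40
⌊77/40⌋ = 1, remainder 37
⌊40/37⌋ = 1, remainder 3
⌊37/3⌋ = 12, remainder 1
⌊3/1⌋ = 3, remainder 0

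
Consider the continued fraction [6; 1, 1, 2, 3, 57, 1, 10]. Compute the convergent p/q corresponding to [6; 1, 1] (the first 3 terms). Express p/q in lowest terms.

a_0 = 6: 6/1
a_1 = 1: 7/1
a_2 = 1: 13/2

13/2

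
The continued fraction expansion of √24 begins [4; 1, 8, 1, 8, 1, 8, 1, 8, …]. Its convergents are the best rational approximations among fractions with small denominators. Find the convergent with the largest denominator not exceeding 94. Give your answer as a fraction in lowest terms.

List convergents until the denominator exceeds the bound:
a_0 = 4: 4/1  (≤ bound)
a_1 = 1: 5/1  (≤ bound)
a_2 = 8: 44/9  (≤ bound)
a_3 = 1: 49/10  (≤ bound)
a_4 = 8: 436/89  (≤ bound)
a_5 = 1: 485/99  (> 94, stop)

436/89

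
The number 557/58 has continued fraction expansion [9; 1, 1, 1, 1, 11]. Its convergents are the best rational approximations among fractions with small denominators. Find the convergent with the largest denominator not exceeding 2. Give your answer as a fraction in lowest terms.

List convergents until the denominator exceeds the bound:
a_0 = 9: 9/1  (≤ bound)
a_1 = 1: 10/1  (≤ bound)
a_2 = 1: 19/2  (≤ bound)
a_3 = 1: 29/3  (> 2, stop)

19/2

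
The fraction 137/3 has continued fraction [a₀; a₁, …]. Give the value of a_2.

2

Apply division with remainder until the remainder is 0:
137 ÷ 3 → quotient 45, remainder 2
3 ÷ 2 → quotient 1, remainder 1
2 ÷ 1 → quotient 2, remainder 0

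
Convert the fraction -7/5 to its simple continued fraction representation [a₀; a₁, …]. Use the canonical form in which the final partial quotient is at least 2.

[-2; 1, 1, 2]

Run the Euclidean algorithm, recording each quotient:
-7 ÷ 5 → quotient -2, remainder 3
5 ÷ 3 → quotient 1, remainder 2
3 ÷ 2 → quotient 1, remainder 1
2 ÷ 1 → quotient 2, remainder 0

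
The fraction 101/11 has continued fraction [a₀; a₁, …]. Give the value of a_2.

Repeatedly divide and take the remainder:
⌊101/11⌋ = 9, remainder 2
⌊11/2⌋ = 5, remainder 1
⌊2/1⌋ = 2, remainder 0

2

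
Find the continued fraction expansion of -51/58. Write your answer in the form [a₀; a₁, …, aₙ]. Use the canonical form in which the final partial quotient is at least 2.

[-1; 8, 3, 2]

-51 ÷ 58 → quotient -1, remainder 7
58 ÷ 7 → quotient 8, remainder 2
7 ÷ 2 → quotient 3, remainder 1
2 ÷ 1 → quotient 2, remainder 0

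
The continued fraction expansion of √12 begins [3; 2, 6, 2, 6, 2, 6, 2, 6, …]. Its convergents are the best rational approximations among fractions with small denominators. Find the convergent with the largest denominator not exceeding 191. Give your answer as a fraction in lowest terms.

627/181

a_0 = 3: 3/1  (≤ bound)
a_1 = 2: 7/2  (≤ bound)
a_2 = 6: 45/13  (≤ bound)
a_3 = 2: 97/28  (≤ bound)
a_4 = 6: 627/181  (≤ bound)
a_5 = 2: 1351/390  (> 191, stop)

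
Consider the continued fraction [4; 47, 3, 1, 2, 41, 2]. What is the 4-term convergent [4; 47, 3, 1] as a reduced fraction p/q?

760/189

Start with 1.
3 + 1/(1/1) = 3 + 1/1 = 4/1
47 + 1/(4/1) = 47 + 1/4 = 189/4
4 + 1/(189/4) = 4 + 4/189 = 760/189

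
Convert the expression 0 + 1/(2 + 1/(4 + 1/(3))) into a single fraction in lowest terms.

Collapse the nested fraction from the inside out:
Start with 3.
4 + 1/(3/1) = 4 + 1/3 = 13/3
2 + 1/(13/3) = 2 + 3/13 = 29/13
0 + 1/(29/13) = 0 + 13/29 = 13/29

13/29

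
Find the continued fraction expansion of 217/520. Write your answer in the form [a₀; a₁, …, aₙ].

⌊217/520⌋ = 0, remainder 217
⌊520/217⌋ = 2, remainder 86
⌊217/86⌋ = 2, remainder 45
⌊86/45⌋ = 1, remainder 41
⌊45/41⌋ = 1, remainder 4
⌊41/4⌋ = 10, remainder 1
⌊4/1⌋ = 4, remainder 0

[0; 2, 2, 1, 1, 10, 4]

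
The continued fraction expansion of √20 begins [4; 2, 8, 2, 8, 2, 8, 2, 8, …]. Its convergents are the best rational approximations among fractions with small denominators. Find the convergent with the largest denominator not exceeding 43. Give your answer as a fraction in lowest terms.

a_0 = 4: 4/1  (≤ bound)
a_1 = 2: 9/2  (≤ bound)
a_2 = 8: 76/17  (≤ bound)
a_3 = 2: 161/36  (≤ bound)
a_4 = 8: 1364/305  (> 43, stop)

161/36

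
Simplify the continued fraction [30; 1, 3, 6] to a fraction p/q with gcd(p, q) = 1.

a_0 = 30: 30/1
a_1 = 1: 31/1
a_2 = 3: 123/4
a_3 = 6: 769/25

769/25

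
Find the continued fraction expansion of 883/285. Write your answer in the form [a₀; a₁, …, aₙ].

[3; 10, 5, 1, 1, 2]

Apply division with remainder until the remainder is 0:
⌊883/285⌋ = 3, remainder 28
⌊285/28⌋ = 10, remainder 5
⌊28/5⌋ = 5, remainder 3
⌊5/3⌋ = 1, remainder 2
⌊3/2⌋ = 1, remainder 1
⌊2/1⌋ = 2, remainder 0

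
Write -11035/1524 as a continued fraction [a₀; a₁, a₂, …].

[-8; 1, 3, 6, 1, 1, 4, 6]

-11035 = -8·1524 + 1157, so a_0 = -8
1524 = 1·1157 + 367, so a_1 = 1
1157 = 3·367 + 56, so a_2 = 3
367 = 6·56 + 31, so a_3 = 6
56 = 1·31 + 25, so a_4 = 1
31 = 1·25 + 6, so a_5 = 1
25 = 4·6 + 1, so a_6 = 4
6 = 6·1 + 0, so a_7 = 6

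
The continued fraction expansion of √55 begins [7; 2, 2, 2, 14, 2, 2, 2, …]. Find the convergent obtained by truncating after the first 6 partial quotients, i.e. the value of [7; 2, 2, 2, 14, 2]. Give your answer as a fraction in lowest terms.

a_0 = 7: 7/1
a_1 = 2: 15/2
a_2 = 2: 37/5
a_3 = 2: 89/12
a_4 = 14: 1283/173
a_5 = 2: 2655/358

2655/358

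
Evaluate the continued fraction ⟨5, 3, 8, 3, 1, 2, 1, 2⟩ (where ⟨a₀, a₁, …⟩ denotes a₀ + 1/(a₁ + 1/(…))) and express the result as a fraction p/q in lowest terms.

Starting at the tail and folding back:
Start with 2.
1 + 1/(2/1) = 1 + 1/2 = 3/2
2 + 1/(3/2) = 2 + 2/3 = 8/3
1 + 1/(8/3) = 1 + 3/8 = 11/8
3 + 1/(11/8) = 3 + 8/11 = 41/11
8 + 1/(41/11) = 8 + 11/41 = 339/41
3 + 1/(339/41) = 3 + 41/339 = 1058/339
5 + 1/(1058/339) = 5 + 339/1058 = 5629/1058

5629/1058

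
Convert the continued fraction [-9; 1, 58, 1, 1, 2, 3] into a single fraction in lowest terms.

-8121/1013

Start with 3.
2 + 1/(3/1) = 2 + 1/3 = 7/3
1 + 1/(7/3) = 1 + 3/7 = 10/7
1 + 1/(10/7) = 1 + 7/10 = 17/10
58 + 1/(17/10) = 58 + 10/17 = 996/17
1 + 1/(996/17) = 1 + 17/996 = 1013/996
-9 + 1/(1013/996) = -9 + 996/1013 = -8121/1013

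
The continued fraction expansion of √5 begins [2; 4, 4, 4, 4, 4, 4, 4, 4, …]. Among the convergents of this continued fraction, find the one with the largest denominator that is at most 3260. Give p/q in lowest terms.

2889/1292

List convergents until the denominator exceeds the bound:
a_0 = 2: 2/1  (≤ bound)
a_1 = 4: 9/4  (≤ bound)
a_2 = 4: 38/17  (≤ bound)
a_3 = 4: 161/72  (≤ bound)
a_4 = 4: 682/305  (≤ bound)
a_5 = 4: 2889/1292  (≤ bound)
a_6 = 4: 12238/5473  (> 3260, stop)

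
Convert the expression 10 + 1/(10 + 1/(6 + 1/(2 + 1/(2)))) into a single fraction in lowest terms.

Collapse the nested fraction from the inside out:
Start with 2.
2 + 1/(2/1) = 2 + 1/2 = 5/2
6 + 1/(5/2) = 6 + 2/5 = 32/5
10 + 1/(32/5) = 10 + 5/32 = 325/32
10 + 1/(325/32) = 10 + 32/325 = 3282/325

3282/325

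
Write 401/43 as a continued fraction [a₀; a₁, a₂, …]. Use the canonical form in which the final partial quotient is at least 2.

Apply division with remainder until the remainder is 0:
401 ÷ 43 → quotient 9, remainder 14
43 ÷ 14 → quotient 3, remainder 1
14 ÷ 1 → quotient 14, remainder 0

[9; 3, 14]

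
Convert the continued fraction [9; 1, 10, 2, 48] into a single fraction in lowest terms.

a_0 = 9: 9/1
a_1 = 1: 10/1
a_2 = 10: 109/11
a_3 = 2: 228/23
a_4 = 48: 11053/1115

11053/1115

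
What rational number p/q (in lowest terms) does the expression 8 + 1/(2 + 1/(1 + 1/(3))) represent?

92/11

Build up convergents one term at a time:
a_0 = 8: 8/1
a_1 = 2: 17/2
a_2 = 1: 25/3
a_3 = 3: 92/11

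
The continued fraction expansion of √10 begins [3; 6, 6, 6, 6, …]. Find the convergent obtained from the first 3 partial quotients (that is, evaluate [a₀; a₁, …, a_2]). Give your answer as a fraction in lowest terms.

117/37

Compute successive convergents:
a_0 = 3: 3/1
a_1 = 6: 19/6
a_2 = 6: 117/37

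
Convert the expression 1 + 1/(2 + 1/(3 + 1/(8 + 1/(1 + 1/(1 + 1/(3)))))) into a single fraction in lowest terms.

621/434

Compute successive convergents:
a_0 = 1: 1/1
a_1 = 2: 3/2
a_2 = 3: 10/7
a_3 = 8: 83/58
a_4 = 1: 93/65
a_5 = 1: 176/123
a_6 = 3: 621/434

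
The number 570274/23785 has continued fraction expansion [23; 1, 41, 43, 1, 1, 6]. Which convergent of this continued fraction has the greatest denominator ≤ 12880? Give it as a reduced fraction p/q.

87657/3656

List convergents until the denominator exceeds the bound:
a_0 = 23: 23/1  (≤ bound)
a_1 = 1: 24/1  (≤ bound)
a_2 = 41: 1007/42  (≤ bound)
a_3 = 43: 43325/1807  (≤ bound)
a_4 = 1: 44332/1849  (≤ bound)
a_5 = 1: 87657/3656  (≤ bound)
a_6 = 6: 570274/23785  (> 12880, stop)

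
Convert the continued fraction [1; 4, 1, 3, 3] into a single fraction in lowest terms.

75/62

Start with 3.
3 + 1/(3/1) = 3 + 1/3 = 10/3
1 + 1/(10/3) = 1 + 3/10 = 13/10
4 + 1/(13/10) = 4 + 10/13 = 62/13
1 + 1/(62/13) = 1 + 13/62 = 75/62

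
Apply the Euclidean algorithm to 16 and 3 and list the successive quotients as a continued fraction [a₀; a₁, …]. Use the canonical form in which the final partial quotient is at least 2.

[5; 3]

16 ÷ 3 → quotient 5, remainder 1
3 ÷ 1 → quotient 3, remainder 0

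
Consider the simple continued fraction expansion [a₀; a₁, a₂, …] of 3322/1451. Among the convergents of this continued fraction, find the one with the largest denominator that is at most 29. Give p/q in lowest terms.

a_0 = 2: 2/1  (≤ bound)
a_1 = 3: 7/3  (≤ bound)
a_2 = 2: 16/7  (≤ bound)
a_3 = 5: 87/38  (> 29, stop)

16/7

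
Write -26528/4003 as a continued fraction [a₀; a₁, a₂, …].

⌊-26528/4003⌋ = -7, remainder 1493
⌊4003/1493⌋ = 2, remainder 1017
⌊1493/1017⌋ = 1, remainder 476
⌊1017/476⌋ = 2, remainder 65
⌊476/65⌋ = 7, remainder 21
⌊65/21⌋ = 3, remainder 2
⌊21/2⌋ = 10, remainder 1
⌊2/1⌋ = 2, remainder 0

[-7; 2, 1, 2, 7, 3, 10, 2]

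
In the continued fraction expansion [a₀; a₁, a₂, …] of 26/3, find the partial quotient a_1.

1

26 ÷ 3 → quotient 8, remainder 2
3 ÷ 2 → quotient 1, remainder 1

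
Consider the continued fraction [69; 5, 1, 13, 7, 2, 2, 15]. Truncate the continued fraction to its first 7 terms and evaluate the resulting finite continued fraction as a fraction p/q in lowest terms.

214492/3101

Compute successive convergents:
a_0 = 69: 69/1
a_1 = 5: 346/5
a_2 = 1: 415/6
a_3 = 13: 5741/83
a_4 = 7: 40602/587
a_5 = 2: 86945/1257
a_6 = 2: 214492/3101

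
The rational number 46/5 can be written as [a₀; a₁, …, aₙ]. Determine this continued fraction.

Apply division with remainder until the remainder is 0:
⌊46/5⌋ = 9, remainder 1
⌊5/1⌋ = 5, remainder 0

[9; 5]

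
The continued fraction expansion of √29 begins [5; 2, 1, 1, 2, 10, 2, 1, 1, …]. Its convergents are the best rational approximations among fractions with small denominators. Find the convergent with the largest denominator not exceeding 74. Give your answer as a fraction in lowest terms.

70/13

a_0 = 5: 5/1  (≤ bound)
a_1 = 2: 11/2  (≤ bound)
a_2 = 1: 16/3  (≤ bound)
a_3 = 1: 27/5  (≤ bound)
a_4 = 2: 70/13  (≤ bound)
a_5 = 10: 727/135  (> 74, stop)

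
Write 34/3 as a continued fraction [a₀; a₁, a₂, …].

[11; 3]

34 ÷ 3 → quotient 11, remainder 1
3 ÷ 1 → quotient 3, remainder 0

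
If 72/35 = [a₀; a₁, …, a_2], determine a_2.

Apply division with remainder until the remainder is 0:
72 ÷ 35 → quotient 2, remainder 2
35 ÷ 2 → quotient 17, remainder 1
2 ÷ 1 → quotient 2, remainder 0

2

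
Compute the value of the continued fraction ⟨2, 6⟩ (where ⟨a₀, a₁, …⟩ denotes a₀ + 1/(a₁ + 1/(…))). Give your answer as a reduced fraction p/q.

a_0 = 2: 2/1
a_1 = 6: 13/6

13/6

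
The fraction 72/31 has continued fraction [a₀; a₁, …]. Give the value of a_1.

3

72 ÷ 31 → quotient 2, remainder 10
31 ÷ 10 → quotient 3, remainder 1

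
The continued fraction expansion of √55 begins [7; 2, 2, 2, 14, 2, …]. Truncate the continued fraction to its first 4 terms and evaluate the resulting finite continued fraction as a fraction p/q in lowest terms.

89/12

a_0 = 7: 7/1
a_1 = 2: 15/2
a_2 = 2: 37/5
a_3 = 2: 89/12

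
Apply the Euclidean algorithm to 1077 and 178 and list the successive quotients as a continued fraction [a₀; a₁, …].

[6; 19, 1, 3, 2]

Repeatedly divide and take the remainder:
1077 = 6·178 + 9, so a_0 = 6
178 = 19·9 + 7, so a_1 = 19
9 = 1·7 + 2, so a_2 = 1
7 = 3·2 + 1, so a_3 = 3
2 = 2·1 + 0, so a_4 = 2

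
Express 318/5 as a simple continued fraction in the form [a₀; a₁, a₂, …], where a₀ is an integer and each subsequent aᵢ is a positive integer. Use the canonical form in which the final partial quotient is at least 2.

318 = 63·5 + 3, so a_0 = 63
5 = 1·3 + 2, so a_1 = 1
3 = 1·2 + 1, so a_2 = 1
2 = 2·1 + 0, so a_3 = 2

[63; 1, 1, 2]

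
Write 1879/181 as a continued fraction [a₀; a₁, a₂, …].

Apply division with remainder until the remainder is 0:
1879 = 10·181 + 69, so a_0 = 10
181 = 2·69 + 43, so a_1 = 2
69 = 1·43 + 26, so a_2 = 1
43 = 1·26 + 17, so a_3 = 1
26 = 1·17 + 9, so a_4 = 1
17 = 1·9 + 8, so a_5 = 1
9 = 1·8 + 1, so a_6 = 1
8 = 8·1 + 0, so a_7 = 8

[10; 2, 1, 1, 1, 1, 1, 8]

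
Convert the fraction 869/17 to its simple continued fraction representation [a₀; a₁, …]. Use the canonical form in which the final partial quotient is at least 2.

869 = 51·17 + 2, so a_0 = 51
17 = 8·2 + 1, so a_1 = 8
2 = 2·1 + 0, so a_2 = 2

[51; 8, 2]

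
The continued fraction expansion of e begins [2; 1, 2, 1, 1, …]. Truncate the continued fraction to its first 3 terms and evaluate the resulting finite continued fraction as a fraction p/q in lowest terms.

a_0 = 2: 2/1
a_1 = 1: 3/1
a_2 = 2: 8/3

8/3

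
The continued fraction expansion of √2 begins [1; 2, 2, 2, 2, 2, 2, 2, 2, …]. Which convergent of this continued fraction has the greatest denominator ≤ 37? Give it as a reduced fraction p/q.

a_0 = 1: 1/1  (≤ bound)
a_1 = 2: 3/2  (≤ bound)
a_2 = 2: 7/5  (≤ bound)
a_3 = 2: 17/12  (≤ bound)
a_4 = 2: 41/29  (≤ bound)
a_5 = 2: 99/70  (> 37, stop)

41/29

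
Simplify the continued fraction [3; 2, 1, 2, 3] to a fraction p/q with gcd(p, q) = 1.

Work from the innermost term outward:
Start with 3.
2 + 1/(3/1) = 2 + 1/3 = 7/3
1 + 1/(7/3) = 1 + 3/7 = 10/7
2 + 1/(10/7) = 2 + 7/10 = 27/10
3 + 1/(27/10) = 3 + 10/27 = 91/27

91/27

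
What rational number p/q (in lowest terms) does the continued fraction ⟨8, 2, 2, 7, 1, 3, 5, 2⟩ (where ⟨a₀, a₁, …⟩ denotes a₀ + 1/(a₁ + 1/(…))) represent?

Work from the innermost term outward:
Start with 2.
5 + 1/(2/1) = 5 + 1/2 = 11/2
3 + 1/(11/2) = 3 + 2/11 = 35/11
1 + 1/(35/11) = 1 + 11/35 = 46/35
7 + 1/(46/35) = 7 + 35/46 = 357/46
2 + 1/(357/46) = 2 + 46/357 = 760/357
2 + 1/(760/357) = 2 + 357/760 = 1877/760
8 + 1/(1877/760) = 8 + 760/1877 = 15776/1877

15776/1877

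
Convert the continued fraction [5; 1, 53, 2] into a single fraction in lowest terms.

a_0 = 5: 5/1
a_1 = 1: 6/1
a_2 = 53: 323/54
a_3 = 2: 652/109

652/109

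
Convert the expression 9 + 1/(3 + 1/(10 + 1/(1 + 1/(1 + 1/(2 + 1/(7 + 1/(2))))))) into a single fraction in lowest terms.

Work from the innermost term outward:
Start with 2.
7 + 1/(2/1) = 7 + 1/2 = 15/2
2 + 1/(15/2) = 2 + 2/15 = 32/15
1 + 1/(32/15) = 1 + 15/32 = 47/32
1 + 1/(47/32) = 1 + 32/47 = 79/47
10 + 1/(79/47) = 10 + 47/79 = 837/79
3 + 1/(837/79) = 3 + 79/837 = 2590/837
9 + 1/(2590/837) = 9 + 837/2590 = 24147/2590

24147/2590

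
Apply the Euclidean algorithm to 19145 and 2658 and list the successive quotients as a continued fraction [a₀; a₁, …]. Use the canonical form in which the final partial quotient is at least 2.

19145 = 7·2658 + 539, so a_0 = 7
2658 = 4·539 + 502, so a_1 = 4
539 = 1·502 + 37, so a_2 = 1
502 = 13·37 + 21, so a_3 = 13
37 = 1·21 + 16, so a_4 = 1
21 = 1·16 + 5, so a_5 = 1
16 = 3·5 + 1, so a_6 = 3
5 = 5·1 + 0, so a_7 = 5

[7; 4, 1, 13, 1, 1, 3, 5]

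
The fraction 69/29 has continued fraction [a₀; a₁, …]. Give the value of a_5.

3

69 ÷ 29 → quotient 2, remainder 11
29 ÷ 11 → quotient 2, remainder 7
11 ÷ 7 → quotient 1, remainder 4
7 ÷ 4 → quotient 1, remainder 3
4 ÷ 3 → quotient 1, remainder 1
3 ÷ 1 → quotient 3, remainder 0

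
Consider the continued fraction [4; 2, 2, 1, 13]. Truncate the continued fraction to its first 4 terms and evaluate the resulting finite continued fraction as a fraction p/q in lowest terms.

a_0 = 4: 4/1
a_1 = 2: 9/2
a_2 = 2: 22/5
a_3 = 1: 31/7

31/7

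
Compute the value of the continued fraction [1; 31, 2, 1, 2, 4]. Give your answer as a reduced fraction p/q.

Start with 4.
2 + 1/(4/1) = 2 + 1/4 = 9/4
1 + 1/(9/4) = 1 + 4/9 = 13/9
2 + 1/(13/9) = 2 + 9/13 = 35/13
31 + 1/(35/13) = 31 + 13/35 = 1098/35
1 + 1/(1098/35) = 1 + 35/1098 = 1133/1098

1133/1098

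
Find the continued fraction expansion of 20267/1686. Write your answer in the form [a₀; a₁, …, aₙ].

⌊20267/1686⌋ = 12, remainder 35
⌊1686/35⌋ = 48, remainder 6
⌊35/6⌋ = 5, remainder 5
⌊6/5⌋ = 1, remainder 1
⌊5/1⌋ = 5, remainder 0

[12; 48, 5, 1, 5]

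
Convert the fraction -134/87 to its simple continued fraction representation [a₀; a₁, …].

[-2; 2, 5, 1, 2, 2]

-134 ÷ 87 → quotient -2, remainder 40
87 ÷ 40 → quotient 2, remainder 7
40 ÷ 7 → quotient 5, remainder 5
7 ÷ 5 → quotient 1, remainder 2
5 ÷ 2 → quotient 2, remainder 1
2 ÷ 1 → quotient 2, remainder 0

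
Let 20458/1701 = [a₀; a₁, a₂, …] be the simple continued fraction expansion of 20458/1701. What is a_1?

Repeatedly divide and take the remainder:
20458 ÷ 1701 → quotient 12, remainder 46
1701 ÷ 46 → quotient 36, remainder 45

36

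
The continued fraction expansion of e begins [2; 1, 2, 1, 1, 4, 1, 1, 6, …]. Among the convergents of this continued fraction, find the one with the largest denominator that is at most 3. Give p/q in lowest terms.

a_0 = 2: 2/1  (≤ bound)
a_1 = 1: 3/1  (≤ bound)
a_2 = 2: 8/3  (≤ bound)
a_3 = 1: 11/4  (> 3, stop)

8/3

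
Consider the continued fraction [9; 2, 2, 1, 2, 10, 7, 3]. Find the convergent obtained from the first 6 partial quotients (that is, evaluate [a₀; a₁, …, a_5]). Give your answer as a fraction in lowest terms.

1856/197

Build up convergents one term at a time:
a_0 = 9: 9/1
a_1 = 2: 19/2
a_2 = 2: 47/5
a_3 = 1: 66/7
a_4 = 2: 179/19
a_5 = 10: 1856/197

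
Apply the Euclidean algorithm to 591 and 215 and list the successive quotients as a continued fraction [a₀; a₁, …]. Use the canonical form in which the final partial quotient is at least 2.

591 = 2·215 + 161, so a_0 = 2
215 = 1·161 + 54, so a_1 = 1
161 = 2·54 + 53, so a_2 = 2
54 = 1·53 + 1, so a_3 = 1
53 = 53·1 + 0, so a_4 = 53

[2; 1, 2, 1, 53]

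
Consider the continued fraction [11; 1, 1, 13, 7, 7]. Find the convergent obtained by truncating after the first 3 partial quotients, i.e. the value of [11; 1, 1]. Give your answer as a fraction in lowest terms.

23/2

a_0 = 11: 11/1
a_1 = 1: 12/1
a_2 = 1: 23/2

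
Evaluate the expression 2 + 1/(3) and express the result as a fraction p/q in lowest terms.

7/3

Start with 3.
2 + 1/(3/1) = 2 + 1/3 = 7/3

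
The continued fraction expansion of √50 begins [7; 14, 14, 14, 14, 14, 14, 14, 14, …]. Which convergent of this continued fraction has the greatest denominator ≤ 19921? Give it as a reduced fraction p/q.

19601/2772

a_0 = 7: 7/1  (≤ bound)
a_1 = 14: 99/14  (≤ bound)
a_2 = 14: 1393/197  (≤ bound)
a_3 = 14: 19601/2772  (≤ bound)
a_4 = 14: 275807/39005  (> 19921, stop)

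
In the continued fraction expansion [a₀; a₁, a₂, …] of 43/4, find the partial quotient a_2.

3

43 = 10·4 + 3, so a_0 = 10
4 = 1·3 + 1, so a_1 = 1
3 = 3·1 + 0, so a_2 = 3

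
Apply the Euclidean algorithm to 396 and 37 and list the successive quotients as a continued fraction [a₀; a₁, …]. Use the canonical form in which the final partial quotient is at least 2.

396 ÷ 37 → quotient 10, remainder 26
37 ÷ 26 → quotient 1, remainder 11
26 ÷ 11 → quotient 2, remainder 4
11 ÷ 4 → quotient 2, remainder 3
4 ÷ 3 → quotient 1, remainder 1
3 ÷ 1 → quotient 3, remainder 0

[10; 1, 2, 2, 1, 3]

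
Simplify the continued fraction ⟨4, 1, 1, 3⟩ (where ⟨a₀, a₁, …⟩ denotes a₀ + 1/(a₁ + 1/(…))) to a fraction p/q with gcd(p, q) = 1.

Use the convergent recurrence hₖ = aₖ·hₖ₋₁ + hₖ₋₂ (and likewise for the denominators kₖ):
a_0 = 4: 4/1
a_1 = 1: 5/1
a_2 = 1: 9/2
a_3 = 3: 32/7

32/7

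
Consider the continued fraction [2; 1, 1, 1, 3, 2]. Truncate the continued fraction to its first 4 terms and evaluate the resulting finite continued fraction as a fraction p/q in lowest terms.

8/3

Starting at the tail and folding back:
Start with 1.
1 + 1/(1/1) = 1 + 1/1 = 2/1
1 + 1/(2/1) = 1 + 1/2 = 3/2
2 + 1/(3/2) = 2 + 2/3 = 8/3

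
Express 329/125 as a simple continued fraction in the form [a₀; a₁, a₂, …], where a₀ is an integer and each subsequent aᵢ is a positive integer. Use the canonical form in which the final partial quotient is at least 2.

[2; 1, 1, 1, 2, 1, 1, 6]

Apply division with remainder until the remainder is 0:
329 = 2·125 + 79, so a_0 = 2
125 = 1·79 + 46, so a_1 = 1
79 = 1·46 + 33, so a_2 = 1
46 = 1·33 + 13, so a_3 = 1
33 = 2·13 + 7, so a_4 = 2
13 = 1·7 + 6, so a_5 = 1
7 = 1·6 + 1, so a_6 = 1
6 = 6·1 + 0, so a_7 = 6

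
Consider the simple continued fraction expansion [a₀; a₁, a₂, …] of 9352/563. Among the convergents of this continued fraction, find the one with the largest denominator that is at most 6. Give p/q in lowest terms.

83/5

a_0 = 16: 16/1  (≤ bound)
a_1 = 1: 17/1  (≤ bound)
a_2 = 1: 33/2  (≤ bound)
a_3 = 1: 50/3  (≤ bound)
a_4 = 1: 83/5  (≤ bound)
a_5 = 3: 299/18  (> 6, stop)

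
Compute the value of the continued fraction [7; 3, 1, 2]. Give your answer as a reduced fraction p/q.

80/11

Start with 2.
1 + 1/(2/1) = 1 + 1/2 = 3/2
3 + 1/(3/2) = 3 + 2/3 = 11/3
7 + 1/(11/3) = 7 + 3/11 = 80/11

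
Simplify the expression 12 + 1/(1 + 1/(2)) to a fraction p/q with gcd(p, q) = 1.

Compute successive convergents:
a_0 = 12: 12/1
a_1 = 1: 13/1
a_2 = 2: 38/3

38/3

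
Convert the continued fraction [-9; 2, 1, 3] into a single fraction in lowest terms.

Starting at the tail and folding back:
Start with 3.
1 + 1/(3/1) = 1 + 1/3 = 4/3
2 + 1/(4/3) = 2 + 3/4 = 11/4
-9 + 1/(11/4) = -9 + 4/11 = -95/11

-95/11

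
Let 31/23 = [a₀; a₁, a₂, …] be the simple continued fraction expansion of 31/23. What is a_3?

⌊31/23⌋ = 1, remainder 8
⌊23/8⌋ = 2, remainder 7
⌊8/7⌋ = 1, remainder 1
⌊7/1⌋ = 7, remainder 0

7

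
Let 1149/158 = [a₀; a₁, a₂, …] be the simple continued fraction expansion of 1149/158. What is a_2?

1

Run the Euclidean algorithm, recording each quotient:
1149 = 7·158 + 43, so a_0 = 7
158 = 3·43 + 29, so a_1 = 3
43 = 1·29 + 14, so a_2 = 1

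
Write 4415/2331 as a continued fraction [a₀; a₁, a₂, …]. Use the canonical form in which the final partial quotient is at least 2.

[1; 1, 8, 2, 3, 2, 15]

4415 ÷ 2331 → quotient 1, remainder 2084
2331 ÷ 2084 → quotient 1, remainder 247
2084 ÷ 247 → quotient 8, remainder 108
247 ÷ 108 → quotient 2, remainder 31
108 ÷ 31 → quotient 3, remainder 15
31 ÷ 15 → quotient 2, remainder 1
15 ÷ 1 → quotient 15, remainder 0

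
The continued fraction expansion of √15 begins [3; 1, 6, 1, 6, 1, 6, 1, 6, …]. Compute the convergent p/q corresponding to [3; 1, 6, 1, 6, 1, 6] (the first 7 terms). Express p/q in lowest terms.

a_0 = 3: 3/1
a_1 = 1: 4/1
a_2 = 6: 27/7
a_3 = 1: 31/8
a_4 = 6: 213/55
a_5 = 1: 244/63
a_6 = 6: 1677/433

1677/433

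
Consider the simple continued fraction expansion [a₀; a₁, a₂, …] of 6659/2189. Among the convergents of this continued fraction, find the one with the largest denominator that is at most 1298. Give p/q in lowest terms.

2099/690

List convergents until the denominator exceeds the bound:
a_0 = 3: 3/1  (≤ bound)
a_1 = 23: 70/23  (≤ bound)
a_2 = 1: 73/24  (≤ bound)
a_3 = 3: 289/95  (≤ bound)
a_4 = 1: 362/119  (≤ bound)
a_5 = 5: 2099/690  (≤ bound)
a_6 = 3: 6659/2189  (> 1298, stop)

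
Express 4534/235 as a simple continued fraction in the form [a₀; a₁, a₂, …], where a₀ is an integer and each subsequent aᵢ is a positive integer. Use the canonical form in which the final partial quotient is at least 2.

[19; 3, 2, 2, 6, 2]

⌊4534/235⌋ = 19, remainder 69
⌊235/69⌋ = 3, remainder 28
⌊69/28⌋ = 2, remainder 13
⌊28/13⌋ = 2, remainder 2
⌊13/2⌋ = 6, remainder 1
⌊2/1⌋ = 2, remainder 0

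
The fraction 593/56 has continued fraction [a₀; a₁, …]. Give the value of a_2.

1

Run the Euclidean algorithm, recording each quotient:
⌊593/56⌋ = 10, remainder 33
⌊56/33⌋ = 1, remainder 23
⌊33/23⌋ = 1, remainder 10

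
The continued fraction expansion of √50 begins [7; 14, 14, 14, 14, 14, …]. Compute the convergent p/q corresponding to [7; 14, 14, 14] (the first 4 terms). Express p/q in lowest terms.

19601/2772

Start with 14.
14 + 1/(14/1) = 14 + 1/14 = 197/14
14 + 1/(197/14) = 14 + 14/197 = 2772/197
7 + 1/(2772/197) = 7 + 197/2772 = 19601/2772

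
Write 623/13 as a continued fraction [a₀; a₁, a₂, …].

623 ÷ 13 → quotient 47, remainder 12
13 ÷ 12 → quotient 1, remainder 1
12 ÷ 1 → quotient 12, remainder 0

[47; 1, 12]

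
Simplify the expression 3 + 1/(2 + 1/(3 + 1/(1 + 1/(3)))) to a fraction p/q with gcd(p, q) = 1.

Start with 3.
1 + 1/(3/1) = 1 + 1/3 = 4/3
3 + 1/(4/3) = 3 + 3/4 = 15/4
2 + 1/(15/4) = 2 + 4/15 = 34/15
3 + 1/(34/15) = 3 + 15/34 = 117/34

117/34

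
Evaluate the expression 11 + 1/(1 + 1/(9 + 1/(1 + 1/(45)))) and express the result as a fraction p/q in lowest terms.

Start with 45.
1 + 1/(45/1) = 1 + 1/45 = 46/45
9 + 1/(46/45) = 9 + 45/46 = 459/46
1 + 1/(459/46) = 1 + 46/459 = 505/459
11 + 1/(505/459) = 11 + 459/505 = 6014/505

6014/505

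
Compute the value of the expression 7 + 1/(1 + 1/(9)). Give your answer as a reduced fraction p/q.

Start with 9.
1 + 1/(9/1) = 1 + 1/9 = 10/9
7 + 1/(10/9) = 7 + 9/10 = 79/10

79/10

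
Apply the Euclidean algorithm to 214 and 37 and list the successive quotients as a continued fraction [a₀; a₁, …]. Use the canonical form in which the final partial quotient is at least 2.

214 ÷ 37 → quotient 5, remainder 29
37 ÷ 29 → quotient 1, remainder 8
29 ÷ 8 → quotient 3, remainder 5
8 ÷ 5 → quotient 1, remainder 3
5 ÷ 3 → quotient 1, remainder 2
3 ÷ 2 → quotient 1, remainder 1
2 ÷ 1 → quotient 2, remainder 0

[5; 1, 3, 1, 1, 1, 2]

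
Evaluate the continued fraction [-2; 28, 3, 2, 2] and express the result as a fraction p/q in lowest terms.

-945/481

Starting at the tail and folding back:
Start with 2.
2 + 1/(2/1) = 2 + 1/2 = 5/2
3 + 1/(5/2) = 3 + 2/5 = 17/5
28 + 1/(17/5) = 28 + 5/17 = 481/17
-2 + 1/(481/17) = -2 + 17/481 = -945/481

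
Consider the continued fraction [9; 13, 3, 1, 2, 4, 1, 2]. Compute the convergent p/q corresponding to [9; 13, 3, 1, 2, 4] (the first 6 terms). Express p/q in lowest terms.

Start with 4.
2 + 1/(4/1) = 2 + 1/4 = 9/4
1 + 1/(9/4) = 1 + 4/9 = 13/9
3 + 1/(13/9) = 3 + 9/13 = 48/13
13 + 1/(48/13) = 13 + 13/48 = 637/48
9 + 1/(637/48) = 9 + 48/637 = 5781/637

5781/637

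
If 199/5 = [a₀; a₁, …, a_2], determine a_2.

4

199 = 39·5 + 4, so a_0 = 39
5 = 1·4 + 1, so a_1 = 1
4 = 4·1 + 0, so a_2 = 4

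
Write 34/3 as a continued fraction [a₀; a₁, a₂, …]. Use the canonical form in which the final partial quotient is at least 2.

[11; 3]

⌊34/3⌋ = 11, remainder 1
⌊3/1⌋ = 3, remainder 0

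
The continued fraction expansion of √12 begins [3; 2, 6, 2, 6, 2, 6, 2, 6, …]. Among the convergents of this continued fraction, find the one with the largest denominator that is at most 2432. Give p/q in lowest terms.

1351/390

List convergents until the denominator exceeds the bound:
a_0 = 3: 3/1  (≤ bound)
a_1 = 2: 7/2  (≤ bound)
a_2 = 6: 45/13  (≤ bound)
a_3 = 2: 97/28  (≤ bound)
a_4 = 6: 627/181  (≤ bound)
a_5 = 2: 1351/390  (≤ bound)
a_6 = 6: 8733/2521  (> 2432, stop)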